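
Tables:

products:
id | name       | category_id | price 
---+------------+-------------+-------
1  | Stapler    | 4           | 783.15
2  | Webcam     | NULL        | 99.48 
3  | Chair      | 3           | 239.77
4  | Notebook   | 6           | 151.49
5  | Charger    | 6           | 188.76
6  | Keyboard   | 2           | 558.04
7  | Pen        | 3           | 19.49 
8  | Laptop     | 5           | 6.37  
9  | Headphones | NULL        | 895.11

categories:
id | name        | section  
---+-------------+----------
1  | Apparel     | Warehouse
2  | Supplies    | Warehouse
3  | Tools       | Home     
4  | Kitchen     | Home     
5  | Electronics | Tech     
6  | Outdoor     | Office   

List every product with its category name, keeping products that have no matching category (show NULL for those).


LEFT JOIN keeps every row from products (the left table); where category_id has no match in categories, the category columns become NULL. Walk through each product:
  - product 1 (Stapler): category_id=4 -> matches Kitchen
  - product 2 (Webcam): category_id=NULL, no match -> kept with NULL
  - product 3 (Chair): category_id=3 -> matches Tools
  - product 4 (Notebook): category_id=6 -> matches Outdoor
  - product 5 (Charger): category_id=6 -> matches Outdoor
  - product 6 (Keyboard): category_id=2 -> matches Supplies
  - product 7 (Pen): category_id=3 -> matches Tools
  - product 8 (Laptop): category_id=5 -> matches Electronics
  - product 9 (Headphones): category_id=NULL, no match -> kept with NULL
All 9 rows appear; 2 have NULL category.

SQL:
SELECT a.name, b.name AS category
FROM products a
LEFT JOIN categories b ON a.category_id = b.id

Result:
name       | category   
-----------+------------
Stapler    | Kitchen    
Webcam     | NULL       
Chair      | Tools      
Notebook   | Outdoor    
Charger    | Outdoor    
Keyboard   | Supplies   
Pen        | Tools      
Laptop     | Electronics
Headphones | NULL       


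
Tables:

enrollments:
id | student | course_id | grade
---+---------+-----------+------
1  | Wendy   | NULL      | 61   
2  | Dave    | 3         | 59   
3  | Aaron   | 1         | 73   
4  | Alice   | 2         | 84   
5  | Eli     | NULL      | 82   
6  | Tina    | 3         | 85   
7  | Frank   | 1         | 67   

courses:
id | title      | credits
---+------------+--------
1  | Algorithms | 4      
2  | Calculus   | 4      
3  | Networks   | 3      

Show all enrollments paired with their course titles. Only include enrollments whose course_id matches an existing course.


INNER JOIN keeps only enrollments rows whose course_id matches an id in courses. Walk through each enrollment:
  - enrollment 1 (Wendy): course_id=NULL, no match -> dropped
  - enrollment 2 (Dave): course_id=3 -> matches Networks
  - enrollment 3 (Aaron): course_id=1 -> matches Algorithms
  - enrollment 4 (Alice): course_id=2 -> matches Calculus
  - enrollment 5 (Eli): course_id=NULL, no match -> dropped
  - enrollment 6 (Tina): course_id=3 -> matches Networks
  - enrollment 7 (Frank): course_id=1 -> matches Algorithms
So 2 of 7 rows are dropped.

SQL:
SELECT a.student, b.title AS course
FROM enrollments a
INNER JOIN courses b ON a.course_id = b.id

Result:
student | course    
--------+-----------
Dave    | Networks  
Aaron   | Algorithms
Alice   | Calculus  
Tina    | Networks  
Frank   | Algorithms


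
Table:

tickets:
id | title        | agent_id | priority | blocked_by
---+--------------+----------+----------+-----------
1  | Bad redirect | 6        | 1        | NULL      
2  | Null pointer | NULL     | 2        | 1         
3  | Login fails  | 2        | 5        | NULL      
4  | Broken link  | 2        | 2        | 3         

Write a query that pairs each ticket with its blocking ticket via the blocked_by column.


This is a self-join: tickets is joined to a second copy of itself, matching each row's blocked_by to another row's id. Use LEFT JOIN so rows with blocked_by=NULL are kept.
  - ticket 1 (Bad redirect): blocked_by=NULL -> NULL
  - ticket 2 (Null pointer): blocked_by=1 -> Bad redirect
  - ticket 3 (Login fails): blocked_by=NULL -> NULL
  - ticket 4 (Broken link): blocked_by=3 -> Login fails

SQL:
SELECT a.title AS item, b.title AS blocked_by
FROM tickets a
LEFT JOIN tickets b ON a.blocked_by = b.id

Result:
item         | blocked_by  
-------------+-------------
Bad redirect | NULL        
Null pointer | Bad redirect
Login fails  | NULL        
Broken link  | Login fails 


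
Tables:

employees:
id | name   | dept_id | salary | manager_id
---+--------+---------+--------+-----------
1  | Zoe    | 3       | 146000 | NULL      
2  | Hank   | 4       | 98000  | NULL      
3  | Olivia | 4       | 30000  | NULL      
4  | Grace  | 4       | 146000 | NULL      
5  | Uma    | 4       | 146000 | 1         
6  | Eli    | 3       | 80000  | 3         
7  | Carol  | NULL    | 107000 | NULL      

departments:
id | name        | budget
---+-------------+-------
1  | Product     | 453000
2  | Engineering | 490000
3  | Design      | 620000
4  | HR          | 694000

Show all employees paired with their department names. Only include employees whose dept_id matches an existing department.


INNER JOIN keeps only employees rows whose dept_id matches an id in departments. Walk through each employee:
  - employee 1 (Zoe): dept_id=3 -> matches Design
  - employee 2 (Hank): dept_id=4 -> matches HR
  - employee 3 (Olivia): dept_id=4 -> matches HR
  - employee 4 (Grace): dept_id=4 -> matches HR
  - employee 5 (Uma): dept_id=4 -> matches HR
  - employee 6 (Eli): dept_id=3 -> matches Design
  - employee 7 (Carol): dept_id=NULL, no match -> dropped
So 1 of 7 rows is dropped.

SQL:
SELECT a.name, b.name AS department
FROM employees a
INNER JOIN departments b ON a.dept_id = b.id

Result:
name   | department
-------+-----------
Zoe    | Design    
Hank   | HR        
Olivia | HR        
Grace  | HR        
Uma    | HR        
Eli    | Design    


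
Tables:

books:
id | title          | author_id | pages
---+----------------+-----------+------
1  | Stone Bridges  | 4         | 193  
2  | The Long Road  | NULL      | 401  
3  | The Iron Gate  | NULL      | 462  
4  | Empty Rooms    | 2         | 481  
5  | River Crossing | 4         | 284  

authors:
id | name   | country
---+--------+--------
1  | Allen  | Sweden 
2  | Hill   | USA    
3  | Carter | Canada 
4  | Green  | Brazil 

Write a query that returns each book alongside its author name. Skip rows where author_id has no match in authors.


INNER JOIN keeps only books rows whose author_id matches an id in authors. Walk through each book:
  - book 1 (Stone Bridges): author_id=4 -> matches Green
  - book 2 (The Long Road): author_id=NULL, no match -> dropped
  - book 3 (The Iron Gate): author_id=NULL, no match -> dropped
  - book 4 (Empty Rooms): author_id=2 -> matches Hill
  - book 5 (River Crossing): author_id=4 -> matches Green
So 2 of 5 rows are dropped.

SQL:
SELECT a.title, b.name AS author
FROM books a
INNER JOIN authors b ON a.author_id = b.id

Result:
title          | author
---------------+-------
Stone Bridges  | Green 
Empty Rooms    | Hill  
River Crossing | Green 


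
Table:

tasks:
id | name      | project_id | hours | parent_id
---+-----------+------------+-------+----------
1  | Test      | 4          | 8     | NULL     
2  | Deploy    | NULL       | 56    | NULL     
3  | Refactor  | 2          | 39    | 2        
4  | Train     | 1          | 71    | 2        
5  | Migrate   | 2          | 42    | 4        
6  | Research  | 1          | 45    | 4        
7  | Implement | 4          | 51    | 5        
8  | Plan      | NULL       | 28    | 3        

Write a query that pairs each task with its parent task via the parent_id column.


This is a self-join: tasks is joined to a second copy of itself, matching each row's parent_id to another row's id. Use LEFT JOIN so rows with parent_id=NULL are kept.
  - task 1 (Test): parent_id=NULL -> NULL
  - task 2 (Deploy): parent_id=NULL -> NULL
  - task 3 (Refactor): parent_id=2 -> Deploy
  - task 4 (Train): parent_id=2 -> Deploy
  - task 5 (Migrate): parent_id=4 -> Train
  - task 6 (Research): parent_id=4 -> Train
  - task 7 (Implement): parent_id=5 -> Migrate
  - task 8 (Plan): parent_id=3 -> Refactor

SQL:
SELECT a.name AS item, b.name AS parent
FROM tasks a
LEFT JOIN tasks b ON a.parent_id = b.id

Result:
item      | parent  
----------+---------
Test      | NULL    
Deploy    | NULL    
Refactor  | Deploy  
Train     | Deploy  
Migrate   | Train   
Research  | Train   
Implement | Migrate 
Plan      | Refactor


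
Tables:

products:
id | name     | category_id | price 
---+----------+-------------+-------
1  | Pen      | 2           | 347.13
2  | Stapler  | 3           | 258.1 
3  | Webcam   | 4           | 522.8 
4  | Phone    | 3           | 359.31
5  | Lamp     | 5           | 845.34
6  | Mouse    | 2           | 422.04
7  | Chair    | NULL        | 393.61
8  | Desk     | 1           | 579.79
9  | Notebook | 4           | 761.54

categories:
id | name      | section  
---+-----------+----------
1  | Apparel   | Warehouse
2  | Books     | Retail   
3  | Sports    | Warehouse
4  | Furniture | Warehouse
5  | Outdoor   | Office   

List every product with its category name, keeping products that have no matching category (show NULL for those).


LEFT JOIN keeps every row from products (the left table); where category_id has no match in categories, the category columns become NULL. Walk through each product:
  - product 1 (Pen): category_id=2 -> matches Books
  - product 2 (Stapler): category_id=3 -> matches Sports
  - product 3 (Webcam): category_id=4 -> matches Furniture
  - product 4 (Phone): category_id=3 -> matches Sports
  - product 5 (Lamp): category_id=5 -> matches Outdoor
  - product 6 (Mouse): category_id=2 -> matches Books
  - product 7 (Chair): category_id=NULL, no match -> kept with NULL
  - product 8 (Desk): category_id=1 -> matches Apparel
  - product 9 (Notebook): category_id=4 -> matches Furniture
All 9 rows appear; 1 has NULL category.

SQL:
SELECT a.name, b.name AS category
FROM products a
LEFT JOIN categories b ON a.category_id = b.id

Result:
name     | category 
---------+----------
Pen      | Books    
Stapler  | Sports   
Webcam   | Furniture
Phone    | Sports   
Lamp     | Outdoor  
Mouse    | Books    
Chair    | NULL     
Desk     | Apparel  
Notebook | Furniture


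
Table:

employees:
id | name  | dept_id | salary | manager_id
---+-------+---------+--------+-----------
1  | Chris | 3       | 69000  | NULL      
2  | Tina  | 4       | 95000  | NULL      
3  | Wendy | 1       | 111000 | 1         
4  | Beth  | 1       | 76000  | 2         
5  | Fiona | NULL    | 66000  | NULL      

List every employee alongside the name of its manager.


This is a self-join: employees is joined to a second copy of itself, matching each row's manager_id to another row's id. Use LEFT JOIN so rows with manager_id=NULL are kept.
  - employee 1 (Chris): manager_id=NULL -> NULL
  - employee 2 (Tina): manager_id=NULL -> NULL
  - employee 3 (Wendy): manager_id=1 -> Chris
  - employee 4 (Beth): manager_id=2 -> Tina
  - employee 5 (Fiona): manager_id=NULL -> NULL

SQL:
SELECT a.name AS item, b.name AS manager
FROM employees a
LEFT JOIN employees b ON a.manager_id = b.id

Result:
item  | manager
------+--------
Chris | NULL   
Tina  | NULL   
Wendy | Chris  
Beth  | Tina   
Fiona | NULL   


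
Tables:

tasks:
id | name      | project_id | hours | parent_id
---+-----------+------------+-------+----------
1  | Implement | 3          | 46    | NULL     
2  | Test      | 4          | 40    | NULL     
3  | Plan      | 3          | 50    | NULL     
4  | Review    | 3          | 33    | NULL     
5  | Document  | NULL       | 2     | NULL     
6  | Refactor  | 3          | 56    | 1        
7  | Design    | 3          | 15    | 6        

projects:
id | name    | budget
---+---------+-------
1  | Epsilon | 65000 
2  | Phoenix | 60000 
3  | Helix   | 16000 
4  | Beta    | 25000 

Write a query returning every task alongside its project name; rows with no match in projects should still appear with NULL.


LEFT JOIN keeps every row from tasks (the left table); where project_id has no match in projects, the project columns become NULL. Walk through each task:
  - task 1 (Implement): project_id=3 -> matches Helix
  - task 2 (Test): project_id=4 -> matches Beta
  - task 3 (Plan): project_id=3 -> matches Helix
  - task 4 (Review): project_id=3 -> matches Helix
  - task 5 (Document): project_id=NULL, no match -> kept with NULL
  - task 6 (Refactor): project_id=3 -> matches Helix
  - task 7 (Design): project_id=3 -> matches Helix
All 7 rows appear; 1 has NULL project.

SQL:
SELECT a.name, b.name AS project
FROM tasks a
LEFT JOIN projects b ON a.project_id = b.id

Result:
name      | project
----------+--------
Implement | Helix  
Test      | Beta   
Plan      | Helix  
Review    | Helix  
Document  | NULL   
Refactor  | Helix  
Design    | Helix  


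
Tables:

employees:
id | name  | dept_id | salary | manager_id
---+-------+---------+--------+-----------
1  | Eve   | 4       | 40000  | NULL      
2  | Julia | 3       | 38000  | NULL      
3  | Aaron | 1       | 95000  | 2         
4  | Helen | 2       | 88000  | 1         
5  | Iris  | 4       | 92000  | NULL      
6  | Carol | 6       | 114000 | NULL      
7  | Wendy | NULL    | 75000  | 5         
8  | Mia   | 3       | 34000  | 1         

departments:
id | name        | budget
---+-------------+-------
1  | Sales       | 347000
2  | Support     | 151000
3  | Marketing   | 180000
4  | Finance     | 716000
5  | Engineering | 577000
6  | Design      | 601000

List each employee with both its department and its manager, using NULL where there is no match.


Two LEFT JOINs from the same base table employees: one to departments via dept_id, one to employees itself via manager_id. Both are LEFT so every employee is preserved.
Match against departments:
  - employee 1 (Eve): dept_id=4 -> matches Finance
  - employee 2 (Julia): dept_id=3 -> matches Marketing
  - employee 3 (Aaron): dept_id=1 -> matches Sales
  - employee 4 (Helen): dept_id=2 -> matches Support
  - employee 5 (Iris): dept_id=4 -> matches Finance
  - employee 6 (Carol): dept_id=6 -> matches Design
  - employee 7 (Wendy): dept_id=NULL, no match -> kept with NULL
  - employee 8 (Mia): dept_id=3 -> matches Marketing
Match against employees (self):
  - employee 1 (Eve): manager_id=NULL -> NULL
  - employee 2 (Julia): manager_id=NULL -> NULL
  - employee 3 (Aaron): manager_id=2 -> Julia
  - employee 4 (Helen): manager_id=1 -> Eve
  - employee 5 (Iris): manager_id=NULL -> NULL
  - employee 6 (Carol): manager_id=NULL -> NULL
  - employee 7 (Wendy): manager_id=5 -> Iris
  - employee 8 (Mia): manager_id=1 -> Eve

SQL:
SELECT a.name, b.name AS department, c.name AS manager
FROM employees a
LEFT JOIN departments b ON a.dept_id = b.id
LEFT JOIN employees c ON a.manager_id = c.id

Result:
name  | department | manager
------+------------+--------
Eve   | Finance    | NULL   
Julia | Marketing  | NULL   
Aaron | Sales      | Julia  
Helen | Support    | Eve    
Iris  | Finance    | NULL   
Carol | Design     | NULL   
Wendy | NULL       | Iris   
Mia   | Marketing  | Eve    


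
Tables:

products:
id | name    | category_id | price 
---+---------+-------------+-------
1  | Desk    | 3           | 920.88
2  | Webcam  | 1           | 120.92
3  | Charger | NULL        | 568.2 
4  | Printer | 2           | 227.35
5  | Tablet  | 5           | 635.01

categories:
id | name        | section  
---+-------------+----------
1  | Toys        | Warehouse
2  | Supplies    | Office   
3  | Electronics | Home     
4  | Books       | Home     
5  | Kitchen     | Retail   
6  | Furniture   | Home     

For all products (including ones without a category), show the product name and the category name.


LEFT JOIN keeps every row from products (the left table); where category_id has no match in categories, the category columns become NULL. Walk through each product:
  - product 1 (Desk): category_id=3 -> matches Electronics
  - product 2 (Webcam): category_id=1 -> matches Toys
  - product 3 (Charger): category_id=NULL, no match -> kept with NULL
  - product 4 (Printer): category_id=2 -> matches Supplies
  - product 5 (Tablet): category_id=5 -> matches Kitchen
All 5 rows appear; 1 has NULL category.

SQL:
SELECT a.name, b.name AS category
FROM products a
LEFT JOIN categories b ON a.category_id = b.id

Result:
name    | category   
--------+------------
Desk    | Electronics
Webcam  | Toys       
Charger | NULL       
Printer | Supplies   
Tablet  | Kitchen    


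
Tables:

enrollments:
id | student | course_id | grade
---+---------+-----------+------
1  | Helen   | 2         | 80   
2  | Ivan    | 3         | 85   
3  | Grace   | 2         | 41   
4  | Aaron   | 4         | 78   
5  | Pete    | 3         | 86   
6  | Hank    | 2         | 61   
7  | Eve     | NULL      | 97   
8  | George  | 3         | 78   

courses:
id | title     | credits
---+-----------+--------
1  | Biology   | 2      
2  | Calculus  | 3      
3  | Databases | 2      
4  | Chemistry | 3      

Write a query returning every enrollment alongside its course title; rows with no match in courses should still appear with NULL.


LEFT JOIN keeps every row from enrollments (the left table); where course_id has no match in courses, the course columns become NULL. Walk through each enrollment:
  - enrollment 1 (Helen): course_id=2 -> matches Calculus
  - enrollment 2 (Ivan): course_id=3 -> matches Databases
  - enrollment 3 (Grace): course_id=2 -> matches Calculus
  - enrollment 4 (Aaron): course_id=4 -> matches Chemistry
  - enrollment 5 (Pete): course_id=3 -> matches Databases
  - enrollment 6 (Hank): course_id=2 -> matches Calculus
  - enrollment 7 (Eve): course_id=NULL, no match -> kept with NULL
  - enrollment 8 (George): course_id=3 -> matches Databases
All 8 rows appear; 1 has NULL course.

SQL:
SELECT a.student, b.title AS course
FROM enrollments a
LEFT JOIN courses b ON a.course_id = b.id

Result:
student | course   
--------+----------
Helen   | Calculus 
Ivan    | Databases
Grace   | Calculus 
Aaron   | Chemistry
Pete    | Databases
Hank    | Calculus 
Eve     | NULL     
George  | Databases


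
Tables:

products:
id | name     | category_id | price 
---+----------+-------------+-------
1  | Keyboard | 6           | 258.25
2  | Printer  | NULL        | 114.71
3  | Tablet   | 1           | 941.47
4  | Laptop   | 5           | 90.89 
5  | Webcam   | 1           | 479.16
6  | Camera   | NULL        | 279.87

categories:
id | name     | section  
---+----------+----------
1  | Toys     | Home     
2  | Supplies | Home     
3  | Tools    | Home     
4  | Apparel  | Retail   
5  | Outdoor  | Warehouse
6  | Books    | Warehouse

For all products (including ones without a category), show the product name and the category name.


LEFT JOIN keeps every row from products (the left table); where category_id has no match in categories, the category columns become NULL. Walk through each product:
  - product 1 (Keyboard): category_id=6 -> matches Books
  - product 2 (Printer): category_id=NULL, no match -> kept with NULL
  - product 3 (Tablet): category_id=1 -> matches Toys
  - product 4 (Laptop): category_id=5 -> matches Outdoor
  - product 5 (Webcam): category_id=1 -> matches Toys
  - product 6 (Camera): category_id=NULL, no match -> kept with NULL
All 6 rows appear; 2 have NULL category.

SQL:
SELECT a.name, b.name AS category
FROM products a
LEFT JOIN categories b ON a.category_id = b.id

Result:
name     | category
---------+---------
Keyboard | Books   
Printer  | NULL    
Tablet   | Toys    
Laptop   | Outdoor 
Webcam   | Toys    
Camera   | NULL    


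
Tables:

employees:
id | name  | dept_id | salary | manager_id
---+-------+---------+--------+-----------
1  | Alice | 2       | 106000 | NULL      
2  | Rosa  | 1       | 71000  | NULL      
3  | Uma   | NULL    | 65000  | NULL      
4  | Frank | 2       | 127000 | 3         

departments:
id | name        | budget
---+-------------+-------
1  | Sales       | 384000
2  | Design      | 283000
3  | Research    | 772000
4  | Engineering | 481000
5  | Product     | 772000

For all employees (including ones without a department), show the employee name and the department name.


LEFT JOIN keeps every row from employees (the left table); where dept_id has no match in departments, the department columns become NULL. Walk through each employee:
  - employee 1 (Alice): dept_id=2 -> matches Design
  - employee 2 (Rosa): dept_id=1 -> matches Sales
  - employee 3 (Uma): dept_id=NULL, no match -> kept with NULL
  - employee 4 (Frank): dept_id=2 -> matches Design
All 4 rows appear; 1 has NULL department.

SQL:
SELECT a.name, b.name AS department
FROM employees a
LEFT JOIN departments b ON a.dept_id = b.id

Result:
name  | department
------+-----------
Alice | Design    
Rosa  | Sales     
Uma   | NULL      
Frank | Design    


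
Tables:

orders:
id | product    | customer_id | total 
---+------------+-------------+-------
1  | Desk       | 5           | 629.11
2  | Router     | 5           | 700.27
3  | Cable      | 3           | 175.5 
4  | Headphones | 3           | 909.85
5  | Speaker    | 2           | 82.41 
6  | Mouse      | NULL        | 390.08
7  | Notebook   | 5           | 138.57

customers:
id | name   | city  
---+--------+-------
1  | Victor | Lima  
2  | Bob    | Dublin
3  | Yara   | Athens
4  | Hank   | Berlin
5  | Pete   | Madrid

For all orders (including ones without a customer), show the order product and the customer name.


LEFT JOIN keeps every row from orders (the left table); where customer_id has no match in customers, the customer columns become NULL. Walk through each order:
  - order 1 (Desk): customer_id=5 -> matches Pete
  - order 2 (Router): customer_id=5 -> matches Pete
  - order 3 (Cable): customer_id=3 -> matches Yara
  - order 4 (Headphones): customer_id=3 -> matches Yara
  - order 5 (Speaker): customer_id=2 -> matches Bob
  - order 6 (Mouse): customer_id=NULL, no match -> kept with NULL
  - order 7 (Notebook): customer_id=5 -> matches Pete
All 7 rows appear; 1 has NULL customer.

SQL:
SELECT a.product, b.name AS customer
FROM orders a
LEFT JOIN customers b ON a.customer_id = b.id

Result:
product    | customer
-----------+---------
Desk       | Pete    
Router     | Pete    
Cable      | Yara    
Headphones | Yara    
Speaker    | Bob     
Mouse      | NULL    
Notebook   | Pete    


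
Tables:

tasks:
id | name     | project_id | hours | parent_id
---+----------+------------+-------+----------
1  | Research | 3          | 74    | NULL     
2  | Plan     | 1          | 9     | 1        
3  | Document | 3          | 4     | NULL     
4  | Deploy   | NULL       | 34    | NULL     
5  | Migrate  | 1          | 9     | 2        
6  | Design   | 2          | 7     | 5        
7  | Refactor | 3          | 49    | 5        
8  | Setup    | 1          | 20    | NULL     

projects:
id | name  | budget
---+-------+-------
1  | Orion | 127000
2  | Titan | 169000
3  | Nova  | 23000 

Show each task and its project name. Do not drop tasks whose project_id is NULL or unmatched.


LEFT JOIN keeps every row from tasks (the left table); where project_id has no match in projects, the project columns become NULL. Walk through each task:
  - task 1 (Research): project_id=3 -> matches Nova
  - task 2 (Plan): project_id=1 -> matches Orion
  - task 3 (Document): project_id=3 -> matches Nova
  - task 4 (Deploy): project_id=NULL, no match -> kept with NULL
  - task 5 (Migrate): project_id=1 -> matches Orion
  - task 6 (Design): project_id=2 -> matches Titan
  - task 7 (Refactor): project_id=3 -> matches Nova
  - task 8 (Setup): project_id=1 -> matches Orion
All 8 rows appear; 1 has NULL project.

SQL:
SELECT a.name, b.name AS project
FROM tasks a
LEFT JOIN projects b ON a.project_id = b.id

Result:
name     | project
---------+--------
Research | Nova   
Plan     | Orion  
Document | Nova   
Deploy   | NULL   
Migrate  | Orion  
Design   | Titan  
Refactor | Nova   
Setup    | Orion  


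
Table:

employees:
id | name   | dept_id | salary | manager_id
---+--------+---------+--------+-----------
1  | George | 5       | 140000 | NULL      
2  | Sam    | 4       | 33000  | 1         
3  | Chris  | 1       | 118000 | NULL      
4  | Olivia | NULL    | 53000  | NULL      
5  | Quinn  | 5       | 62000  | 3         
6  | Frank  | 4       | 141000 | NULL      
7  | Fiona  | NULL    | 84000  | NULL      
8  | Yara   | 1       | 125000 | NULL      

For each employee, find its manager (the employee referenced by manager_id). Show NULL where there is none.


This is a self-join: employees is joined to a second copy of itself, matching each row's manager_id to another row's id. Use LEFT JOIN so rows with manager_id=NULL are kept.
  - employee 1 (George): manager_id=NULL -> NULL
  - employee 2 (Sam): manager_id=1 -> George
  - employee 3 (Chris): manager_id=NULL -> NULL
  - employee 4 (Olivia): manager_id=NULL -> NULL
  - employee 5 (Quinn): manager_id=3 -> Chris
  - employee 6 (Frank): manager_id=NULL -> NULL
  - employee 7 (Fiona): manager_id=NULL -> NULL
  - employee 8 (Yara): manager_id=NULL -> NULL

SQL:
SELECT a.name AS item, b.name AS manager
FROM employees a
LEFT JOIN employees b ON a.manager_id = b.id

Result:
item   | manager
-------+--------
George | NULL   
Sam    | George 
Chris  | NULL   
Olivia | NULL   
Quinn  | Chris  
Frank  | NULL   
Fiona  | NULL   
Yara   | NULL   


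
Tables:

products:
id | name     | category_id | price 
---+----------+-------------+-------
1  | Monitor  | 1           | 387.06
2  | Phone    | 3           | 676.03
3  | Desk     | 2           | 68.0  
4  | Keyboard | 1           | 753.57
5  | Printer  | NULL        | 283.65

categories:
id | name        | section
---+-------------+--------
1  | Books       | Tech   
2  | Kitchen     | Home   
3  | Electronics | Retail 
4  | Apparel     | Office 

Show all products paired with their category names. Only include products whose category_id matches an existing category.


INNER JOIN keeps only products rows whose category_id matches an id in categories. Walk through each product:
  - product 1 (Monitor): category_id=1 -> matches Books
  - product 2 (Phone): category_id=3 -> matches Electronics
  - product 3 (Desk): category_id=2 -> matches Kitchen
  - product 4 (Keyboard): category_id=1 -> matches Books
  - product 5 (Printer): category_id=NULL, no match -> dropped
So 1 of 5 rows is dropped.

SQL:
SELECT a.name, b.name AS category
FROM products a
INNER JOIN categories b ON a.category_id = b.id

Result:
name     | category   
---------+------------
Monitor  | Books      
Phone    | Electronics
Desk     | Kitchen    
Keyboard | Books      


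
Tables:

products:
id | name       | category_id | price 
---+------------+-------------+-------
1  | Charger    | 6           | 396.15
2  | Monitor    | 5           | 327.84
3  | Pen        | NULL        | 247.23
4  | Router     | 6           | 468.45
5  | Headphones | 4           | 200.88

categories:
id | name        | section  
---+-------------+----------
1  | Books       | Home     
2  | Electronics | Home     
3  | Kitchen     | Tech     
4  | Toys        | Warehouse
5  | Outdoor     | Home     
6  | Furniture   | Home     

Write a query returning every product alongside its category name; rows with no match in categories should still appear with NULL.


LEFT JOIN keeps every row from products (the left table); where category_id has no match in categories, the category columns become NULL. Walk through each product:
  - product 1 (Charger): category_id=6 -> matches Furniture
  - product 2 (Monitor): category_id=5 -> matches Outdoor
  - product 3 (Pen): category_id=NULL, no match -> kept with NULL
  - product 4 (Router): category_id=6 -> matches Furniture
  - product 5 (Headphones): category_id=4 -> matches Toys
All 5 rows appear; 1 has NULL category.

SQL:
SELECT a.name, b.name AS category
FROM products a
LEFT JOIN categories b ON a.category_id = b.id

Result:
name       | category 
-----------+----------
Charger    | Furniture
Monitor    | Outdoor  
Pen        | NULL     
Router     | Furniture
Headphones | Toys     


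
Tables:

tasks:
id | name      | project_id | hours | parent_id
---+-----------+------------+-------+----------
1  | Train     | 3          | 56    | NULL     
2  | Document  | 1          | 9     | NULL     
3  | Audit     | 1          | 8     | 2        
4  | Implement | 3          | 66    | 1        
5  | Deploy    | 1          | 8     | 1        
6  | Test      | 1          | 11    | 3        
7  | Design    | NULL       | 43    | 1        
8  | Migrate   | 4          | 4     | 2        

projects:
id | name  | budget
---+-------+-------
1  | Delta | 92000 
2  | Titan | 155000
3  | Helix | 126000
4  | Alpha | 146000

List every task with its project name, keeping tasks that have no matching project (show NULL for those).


LEFT JOIN keeps every row from tasks (the left table); where project_id has no match in projects, the project columns become NULL. Walk through each task:
  - task 1 (Train): project_id=3 -> matches Helix
  - task 2 (Document): project_id=1 -> matches Delta
  - task 3 (Audit): project_id=1 -> matches Delta
  - task 4 (Implement): project_id=3 -> matches Helix
  - task 5 (Deploy): project_id=1 -> matches Delta
  - task 6 (Test): project_id=1 -> matches Delta
  - task 7 (Design): project_id=NULL, no match -> kept with NULL
  - task 8 (Migrate): project_id=4 -> matches Alpha
All 8 rows appear; 1 has NULL project.

SQL:
SELECT a.name, b.name AS project
FROM tasks a
LEFT JOIN projects b ON a.project_id = b.id

Result:
name      | project
----------+--------
Train     | Helix  
Document  | Delta  
Audit     | Delta  
Implement | Helix  
Deploy    | Delta  
Test      | Delta  
Design    | NULL   
Migrate   | Alpha  


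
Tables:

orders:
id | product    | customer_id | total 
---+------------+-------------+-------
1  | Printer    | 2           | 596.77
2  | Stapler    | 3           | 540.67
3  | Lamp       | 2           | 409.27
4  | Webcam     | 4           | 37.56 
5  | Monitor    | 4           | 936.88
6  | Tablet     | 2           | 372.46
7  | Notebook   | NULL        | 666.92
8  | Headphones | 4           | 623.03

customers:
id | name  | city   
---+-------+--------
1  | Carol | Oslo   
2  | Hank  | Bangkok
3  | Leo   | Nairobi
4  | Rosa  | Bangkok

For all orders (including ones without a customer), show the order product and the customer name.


LEFT JOIN keeps every row from orders (the left table); where customer_id has no match in customers, the customer columns become NULL. Walk through each order:
  - order 1 (Printer): customer_id=2 -> matches Hank
  - order 2 (Stapler): customer_id=3 -> matches Leo
  - order 3 (Lamp): customer_id=2 -> matches Hank
  - order 4 (Webcam): customer_id=4 -> matches Rosa
  - order 5 (Monitor): customer_id=4 -> matches Rosa
  - order 6 (Tablet): customer_id=2 -> matches Hank
  - order 7 (Notebook): customer_id=NULL, no match -> kept with NULL
  - order 8 (Headphones): customer_id=4 -> matches Rosa
All 8 rows appear; 1 has NULL customer.

SQL:
SELECT a.product, b.name AS customer
FROM orders a
LEFT JOIN customers b ON a.customer_id = b.id

Result:
product    | customer
-----------+---------
Printer    | Hank    
Stapler    | Leo     
Lamp       | Hank    
Webcam     | Rosa    
Monitor    | Rosa    
Tablet     | Hank    
Notebook   | NULL    
Headphones | Rosa    


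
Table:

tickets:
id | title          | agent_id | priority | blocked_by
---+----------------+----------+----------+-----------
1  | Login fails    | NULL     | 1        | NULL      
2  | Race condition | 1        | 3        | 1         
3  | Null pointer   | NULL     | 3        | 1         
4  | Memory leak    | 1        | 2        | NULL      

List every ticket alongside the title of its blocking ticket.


This is a self-join: tickets is joined to a second copy of itself, matching each row's blocked_by to another row's id. Use LEFT JOIN so rows with blocked_by=NULL are kept.
  - ticket 1 (Login fails): blocked_by=NULL -> NULL
  - ticket 2 (Race condition): blocked_by=1 -> Login fails
  - ticket 3 (Null pointer): blocked_by=1 -> Login fails
  - ticket 4 (Memory leak): blocked_by=NULL -> NULL

SQL:
SELECT a.title AS item, b.title AS blocked_by
FROM tickets a
LEFT JOIN tickets b ON a.blocked_by = b.id

Result:
item           | blocked_by 
---------------+------------
Login fails    | NULL       
Race condition | Login fails
Null pointer   | Login fails
Memory leak    | NULL       


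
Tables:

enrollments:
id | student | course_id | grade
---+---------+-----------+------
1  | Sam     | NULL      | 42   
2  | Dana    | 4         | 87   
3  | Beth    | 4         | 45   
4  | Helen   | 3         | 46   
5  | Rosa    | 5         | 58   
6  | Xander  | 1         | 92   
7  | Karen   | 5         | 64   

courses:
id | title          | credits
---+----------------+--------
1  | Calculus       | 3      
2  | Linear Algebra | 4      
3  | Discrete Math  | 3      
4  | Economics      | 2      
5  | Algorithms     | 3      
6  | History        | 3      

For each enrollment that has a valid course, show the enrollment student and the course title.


INNER JOIN keeps only enrollments rows whose course_id matches an id in courses. Walk through each enrollment:
  - enrollment 1 (Sam): course_id=NULL, no match -> dropped
  - enrollment 2 (Dana): course_id=4 -> matches Economics
  - enrollment 3 (Beth): course_id=4 -> matches Economics
  - enrollment 4 (Helen): course_id=3 -> matches Discrete Math
  - enrollment 5 (Rosa): course_id=5 -> matches Algorithms
  - enrollment 6 (Xander): course_id=1 -> matches Calculus
  - enrollment 7 (Karen): course_id=5 -> matches Algorithms
So 1 of 7 rows is dropped.

SQL:
SELECT a.student, b.title AS course
FROM enrollments a
INNER JOIN courses b ON a.course_id = b.id

Result:
student | course       
--------+--------------
Dana    | Economics    
Beth    | Economics    
Helen   | Discrete Math
Rosa    | Algorithms   
Xander  | Calculus     
Karen   | Algorithms   


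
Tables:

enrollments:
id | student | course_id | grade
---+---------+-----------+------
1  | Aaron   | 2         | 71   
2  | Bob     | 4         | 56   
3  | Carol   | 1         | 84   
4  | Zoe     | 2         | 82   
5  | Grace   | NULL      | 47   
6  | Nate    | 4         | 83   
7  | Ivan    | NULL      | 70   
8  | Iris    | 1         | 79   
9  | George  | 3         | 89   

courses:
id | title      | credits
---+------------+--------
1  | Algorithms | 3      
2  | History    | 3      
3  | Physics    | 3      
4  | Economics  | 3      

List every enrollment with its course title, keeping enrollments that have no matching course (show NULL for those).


LEFT JOIN keeps every row from enrollments (the left table); where course_id has no match in courses, the course columns become NULL. Walk through each enrollment:
  - enrollment 1 (Aaron): course_id=2 -> matches History
  - enrollment 2 (Bob): course_id=4 -> matches Economics
  - enrollment 3 (Carol): course_id=1 -> matches Algorithms
  - enrollment 4 (Zoe): course_id=2 -> matches History
  - enrollment 5 (Grace): course_id=NULL, no match -> kept with NULL
  - enrollment 6 (Nate): course_id=4 -> matches Economics
  - enrollment 7 (Ivan): course_id=NULL, no match -> kept with NULL
  - enrollment 8 (Iris): course_id=1 -> matches Algorithms
  - enrollment 9 (George): course_id=3 -> matches Physics
All 9 rows appear; 2 have NULL course.

SQL:
SELECT a.student, b.title AS course
FROM enrollments a
LEFT JOIN courses b ON a.course_id = b.id

Result:
student | course    
--------+-----------
Aaron   | History   
Bob     | Economics 
Carol   | Algorithms
Zoe     | History   
Grace   | NULL      
Nate    | Economics 
Ivan    | NULL      
Iris    | Algorithms
George  | Physics   


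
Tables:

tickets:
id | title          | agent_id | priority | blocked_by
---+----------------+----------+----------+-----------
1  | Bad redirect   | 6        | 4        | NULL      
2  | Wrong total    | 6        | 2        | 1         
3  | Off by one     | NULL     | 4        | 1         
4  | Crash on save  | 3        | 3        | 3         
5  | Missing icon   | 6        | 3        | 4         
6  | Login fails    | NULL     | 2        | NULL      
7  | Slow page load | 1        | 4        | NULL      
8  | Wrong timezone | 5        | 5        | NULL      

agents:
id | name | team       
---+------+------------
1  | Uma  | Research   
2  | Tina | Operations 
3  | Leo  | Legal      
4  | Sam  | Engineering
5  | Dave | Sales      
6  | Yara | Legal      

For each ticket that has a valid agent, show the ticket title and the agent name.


INNER JOIN keeps only tickets rows whose agent_id matches an id in agents. Walk through each ticket:
  - ticket 1 (Bad redirect): agent_id=6 -> matches Yara
  - ticket 2 (Wrong total): agent_id=6 -> matches Yara
  - ticket 3 (Off by one): agent_id=NULL, no match -> dropped
  - ticket 4 (Crash on save): agent_id=3 -> matches Leo
  - ticket 5 (Missing icon): agent_id=6 -> matches Yara
  - ticket 6 (Login fails): agent_id=NULL, no match -> dropped
  - ticket 7 (Slow page load): agent_id=1 -> matches Uma
  - ticket 8 (Wrong timezone): agent_id=5 -> matches Dave
So 2 of 8 rows are dropped.

SQL:
SELECT a.title, b.name AS agent
FROM tickets a
INNER JOIN agents b ON a.agent_id = b.id

Result:
title          | agent
---------------+------
Bad redirect   | Yara 
Wrong total    | Yara 
Crash on save  | Leo  
Missing icon   | Yara 
Slow page load | Uma  
Wrong timezone | Dave 


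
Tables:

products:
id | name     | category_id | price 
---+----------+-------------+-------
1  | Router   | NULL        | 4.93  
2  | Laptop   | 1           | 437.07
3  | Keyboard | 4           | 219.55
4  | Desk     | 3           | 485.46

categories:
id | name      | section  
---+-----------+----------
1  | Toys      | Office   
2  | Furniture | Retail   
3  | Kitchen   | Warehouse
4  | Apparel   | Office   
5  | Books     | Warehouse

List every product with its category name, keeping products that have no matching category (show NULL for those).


LEFT JOIN keeps every row from products (the left table); where category_id has no match in categories, the category columns become NULL. Walk through each product:
  - product 1 (Router): category_id=NULL, no match -> kept with NULL
  - product 2 (Laptop): category_id=1 -> matches Toys
  - product 3 (Keyboard): category_id=4 -> matches Apparel
  - product 4 (Desk): category_id=3 -> matches Kitchen
All 4 rows appear; 1 has NULL category.

SQL:
SELECT a.name, b.name AS category
FROM products a
LEFT JOIN categories b ON a.category_id = b.id

Result:
name     | category
---------+---------
Router   | NULL    
Laptop   | Toys    
Keyboard | Apparel 
Desk     | Kitchen 


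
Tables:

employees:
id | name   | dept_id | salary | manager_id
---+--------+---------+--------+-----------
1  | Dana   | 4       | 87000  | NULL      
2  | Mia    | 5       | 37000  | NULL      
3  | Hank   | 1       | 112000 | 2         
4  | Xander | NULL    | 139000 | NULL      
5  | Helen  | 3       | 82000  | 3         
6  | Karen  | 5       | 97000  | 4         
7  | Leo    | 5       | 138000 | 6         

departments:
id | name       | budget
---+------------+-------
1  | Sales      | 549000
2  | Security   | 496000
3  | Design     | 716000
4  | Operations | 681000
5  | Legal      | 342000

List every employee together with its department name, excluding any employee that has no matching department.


INNER JOIN keeps only employees rows whose dept_id matches an id in departments. Walk through each employee:
  - employee 1 (Dana): dept_id=4 -> matches Operations
  - employee 2 (Mia): dept_id=5 -> matches Legal
  - employee 3 (Hank): dept_id=1 -> matches Sales
  - employee 4 (Xander): dept_id=NULL, no match -> dropped
  - employee 5 (Helen): dept_id=3 -> matches Design
  - employee 6 (Karen): dept_id=5 -> matches Legal
  - employee 7 (Leo): dept_id=5 -> matches Legal
So 1 of 7 rows is dropped.

SQL:
SELECT a.name, b.name AS department
FROM employees a
INNER JOIN departments b ON a.dept_id = b.id

Result:
name  | department
------+-----------
Dana  | Operations
Mia   | Legal     
Hank  | Sales     
Helen | Design    
Karen | Legal     
Leo   | Legal     


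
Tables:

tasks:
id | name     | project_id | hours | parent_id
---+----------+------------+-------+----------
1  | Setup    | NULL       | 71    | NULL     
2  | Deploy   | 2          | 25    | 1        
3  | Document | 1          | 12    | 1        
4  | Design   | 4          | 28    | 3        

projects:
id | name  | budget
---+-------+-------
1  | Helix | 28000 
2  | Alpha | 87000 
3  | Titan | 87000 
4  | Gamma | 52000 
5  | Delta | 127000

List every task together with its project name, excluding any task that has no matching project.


INNER JOIN keeps only tasks rows whose project_id matches an id in projects. Walk through each task:
  - task 1 (Setup): project_id=NULL, no match -> dropped
  - task 2 (Deploy): project_id=2 -> matches Alpha
  - task 3 (Document): project_id=1 -> matches Helix
  - task 4 (Design): project_id=4 -> matches Gamma
So 1 of 4 rows is dropped.

SQL:
SELECT a.name, b.name AS project
FROM tasks a
INNER JOIN projects b ON a.project_id = b.id

Result:
name     | project
---------+--------
Deploy   | Alpha  
Document | Helix  
Design   | Gamma  
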